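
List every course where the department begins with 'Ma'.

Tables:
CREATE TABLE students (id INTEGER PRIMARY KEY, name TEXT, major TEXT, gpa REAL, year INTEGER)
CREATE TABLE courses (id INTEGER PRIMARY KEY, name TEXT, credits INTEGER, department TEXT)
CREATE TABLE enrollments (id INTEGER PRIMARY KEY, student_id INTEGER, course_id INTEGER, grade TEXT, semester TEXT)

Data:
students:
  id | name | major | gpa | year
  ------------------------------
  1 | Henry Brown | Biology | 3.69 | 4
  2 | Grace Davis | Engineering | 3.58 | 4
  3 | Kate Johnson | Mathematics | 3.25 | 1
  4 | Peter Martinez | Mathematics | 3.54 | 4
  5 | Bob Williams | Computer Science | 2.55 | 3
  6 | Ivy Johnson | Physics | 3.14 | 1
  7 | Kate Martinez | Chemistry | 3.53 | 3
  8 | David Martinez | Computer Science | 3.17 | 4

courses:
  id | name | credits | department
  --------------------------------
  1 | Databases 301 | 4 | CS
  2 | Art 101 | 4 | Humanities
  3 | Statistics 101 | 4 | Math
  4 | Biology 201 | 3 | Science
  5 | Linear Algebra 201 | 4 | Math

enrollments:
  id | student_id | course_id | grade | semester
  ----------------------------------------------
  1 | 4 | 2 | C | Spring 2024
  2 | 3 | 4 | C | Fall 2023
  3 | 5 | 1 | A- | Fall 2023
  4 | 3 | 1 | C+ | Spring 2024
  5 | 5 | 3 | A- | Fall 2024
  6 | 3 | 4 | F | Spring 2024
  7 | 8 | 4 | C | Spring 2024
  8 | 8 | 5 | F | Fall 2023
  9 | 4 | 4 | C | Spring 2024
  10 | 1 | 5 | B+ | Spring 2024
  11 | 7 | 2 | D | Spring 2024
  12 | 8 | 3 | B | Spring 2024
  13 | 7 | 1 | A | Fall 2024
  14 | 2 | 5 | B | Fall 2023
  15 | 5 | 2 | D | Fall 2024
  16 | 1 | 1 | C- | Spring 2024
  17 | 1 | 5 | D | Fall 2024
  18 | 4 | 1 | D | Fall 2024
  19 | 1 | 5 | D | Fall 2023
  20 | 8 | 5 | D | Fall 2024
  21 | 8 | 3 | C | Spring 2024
SELECT name, department FROM courses WHERE department LIKE 'Ma%'

Execution result:
name | department
Statistics 101 | Math
Linear Algebra 201 | Math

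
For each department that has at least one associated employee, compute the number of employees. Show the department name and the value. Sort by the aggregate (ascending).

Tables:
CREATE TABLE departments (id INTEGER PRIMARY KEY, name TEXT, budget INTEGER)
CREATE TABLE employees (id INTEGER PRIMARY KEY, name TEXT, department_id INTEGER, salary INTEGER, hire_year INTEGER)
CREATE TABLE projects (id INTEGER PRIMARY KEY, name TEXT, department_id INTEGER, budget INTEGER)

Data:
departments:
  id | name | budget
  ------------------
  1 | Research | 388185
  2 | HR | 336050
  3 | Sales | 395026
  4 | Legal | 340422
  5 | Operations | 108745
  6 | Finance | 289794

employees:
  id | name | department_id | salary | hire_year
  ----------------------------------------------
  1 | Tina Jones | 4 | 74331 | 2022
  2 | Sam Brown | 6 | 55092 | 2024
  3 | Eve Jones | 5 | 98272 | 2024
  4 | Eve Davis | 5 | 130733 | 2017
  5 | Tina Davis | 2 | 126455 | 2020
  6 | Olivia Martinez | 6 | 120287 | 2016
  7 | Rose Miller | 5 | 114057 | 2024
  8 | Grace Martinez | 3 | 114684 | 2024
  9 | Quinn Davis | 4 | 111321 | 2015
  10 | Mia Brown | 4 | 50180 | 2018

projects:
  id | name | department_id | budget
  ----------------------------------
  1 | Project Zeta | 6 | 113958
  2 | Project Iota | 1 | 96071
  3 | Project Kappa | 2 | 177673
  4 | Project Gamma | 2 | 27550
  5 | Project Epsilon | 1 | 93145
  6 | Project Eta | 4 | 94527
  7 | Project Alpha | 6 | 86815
SELECT p.name, COUNT(*) AS n FROM employees c JOIN departments p ON c.department_id = p.id GROUP BY p.id, p.name ORDER BY n ASC

Execution result:
name | n
HR | 1
Sales | 1
Finance | 2
Legal | 3
Operations | 3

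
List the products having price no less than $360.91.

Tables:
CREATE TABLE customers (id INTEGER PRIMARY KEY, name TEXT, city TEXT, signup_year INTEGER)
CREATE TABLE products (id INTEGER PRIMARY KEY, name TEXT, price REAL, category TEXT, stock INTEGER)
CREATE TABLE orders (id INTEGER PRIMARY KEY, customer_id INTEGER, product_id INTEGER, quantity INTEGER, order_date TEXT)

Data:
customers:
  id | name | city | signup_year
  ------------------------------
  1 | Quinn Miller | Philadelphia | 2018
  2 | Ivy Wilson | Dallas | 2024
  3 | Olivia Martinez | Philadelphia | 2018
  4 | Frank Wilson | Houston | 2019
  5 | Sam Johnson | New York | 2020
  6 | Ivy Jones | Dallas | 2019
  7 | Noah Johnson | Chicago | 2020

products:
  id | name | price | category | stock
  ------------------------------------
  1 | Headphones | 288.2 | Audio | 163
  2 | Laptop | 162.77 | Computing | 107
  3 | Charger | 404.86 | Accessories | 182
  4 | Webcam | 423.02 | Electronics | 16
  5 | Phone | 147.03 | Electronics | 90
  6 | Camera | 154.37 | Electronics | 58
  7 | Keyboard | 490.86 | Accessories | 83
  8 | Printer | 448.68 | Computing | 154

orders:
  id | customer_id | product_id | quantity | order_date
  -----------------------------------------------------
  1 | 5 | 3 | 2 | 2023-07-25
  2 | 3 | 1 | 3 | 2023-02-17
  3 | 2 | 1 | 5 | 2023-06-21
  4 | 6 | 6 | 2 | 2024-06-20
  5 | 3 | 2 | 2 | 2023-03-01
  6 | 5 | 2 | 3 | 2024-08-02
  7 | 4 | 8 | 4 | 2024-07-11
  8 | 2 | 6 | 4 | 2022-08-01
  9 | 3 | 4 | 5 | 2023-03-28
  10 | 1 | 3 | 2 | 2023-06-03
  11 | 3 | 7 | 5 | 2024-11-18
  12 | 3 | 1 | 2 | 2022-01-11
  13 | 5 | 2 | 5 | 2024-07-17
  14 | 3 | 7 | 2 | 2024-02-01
SELECT name, price FROM products WHERE price >= 360.91

Execution result:
name | price
Charger | 404.86
Webcam | 423.02
Keyboard | 490.86
Printer | 448.68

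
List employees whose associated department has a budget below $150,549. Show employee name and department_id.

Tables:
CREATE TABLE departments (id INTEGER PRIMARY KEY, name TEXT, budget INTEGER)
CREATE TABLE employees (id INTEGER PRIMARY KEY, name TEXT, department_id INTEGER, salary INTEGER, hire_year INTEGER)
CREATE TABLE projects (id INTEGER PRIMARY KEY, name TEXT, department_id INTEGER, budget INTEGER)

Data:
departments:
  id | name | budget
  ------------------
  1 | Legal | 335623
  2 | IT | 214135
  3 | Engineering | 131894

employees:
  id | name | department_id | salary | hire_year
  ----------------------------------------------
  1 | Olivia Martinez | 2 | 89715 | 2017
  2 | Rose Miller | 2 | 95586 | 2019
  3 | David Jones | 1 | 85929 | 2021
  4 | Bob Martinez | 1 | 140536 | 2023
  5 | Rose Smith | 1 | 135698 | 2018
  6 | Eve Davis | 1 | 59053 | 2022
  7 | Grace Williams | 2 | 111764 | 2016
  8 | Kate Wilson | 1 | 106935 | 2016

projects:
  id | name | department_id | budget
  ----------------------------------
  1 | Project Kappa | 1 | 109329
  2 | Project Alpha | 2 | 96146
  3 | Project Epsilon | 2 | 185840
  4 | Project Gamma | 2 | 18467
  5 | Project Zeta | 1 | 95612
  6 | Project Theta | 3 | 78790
SELECT name, department_id FROM employees WHERE department_id IN (SELECT id FROM departments WHERE budget < 150549)

Execution result:
(no rows)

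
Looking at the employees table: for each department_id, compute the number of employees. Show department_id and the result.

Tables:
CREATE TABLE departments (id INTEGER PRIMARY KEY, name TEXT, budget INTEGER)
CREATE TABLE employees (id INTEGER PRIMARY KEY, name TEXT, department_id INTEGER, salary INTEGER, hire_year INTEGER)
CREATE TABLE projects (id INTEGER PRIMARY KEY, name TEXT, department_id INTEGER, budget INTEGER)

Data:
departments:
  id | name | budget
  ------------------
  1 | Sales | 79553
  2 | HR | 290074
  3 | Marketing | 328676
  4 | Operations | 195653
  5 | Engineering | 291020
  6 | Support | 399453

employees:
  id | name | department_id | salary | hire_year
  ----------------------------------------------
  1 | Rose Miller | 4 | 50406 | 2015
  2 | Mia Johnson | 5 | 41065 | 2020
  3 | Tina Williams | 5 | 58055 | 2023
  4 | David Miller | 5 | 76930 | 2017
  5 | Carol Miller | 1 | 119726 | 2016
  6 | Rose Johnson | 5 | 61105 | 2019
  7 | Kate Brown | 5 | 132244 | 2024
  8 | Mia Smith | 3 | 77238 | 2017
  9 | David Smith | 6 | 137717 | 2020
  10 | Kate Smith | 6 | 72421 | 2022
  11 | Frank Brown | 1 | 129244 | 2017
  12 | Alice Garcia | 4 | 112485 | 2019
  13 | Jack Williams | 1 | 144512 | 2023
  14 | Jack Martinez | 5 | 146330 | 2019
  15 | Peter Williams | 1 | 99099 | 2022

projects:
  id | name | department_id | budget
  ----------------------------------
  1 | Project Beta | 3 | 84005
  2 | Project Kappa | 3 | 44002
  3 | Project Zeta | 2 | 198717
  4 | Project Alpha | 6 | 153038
SELECT department_id, COUNT(*) AS n FROM employees GROUP BY department_id

Execution result:
department_id | n
1 | 4
3 | 1
4 | 2
5 | 6
6 | 2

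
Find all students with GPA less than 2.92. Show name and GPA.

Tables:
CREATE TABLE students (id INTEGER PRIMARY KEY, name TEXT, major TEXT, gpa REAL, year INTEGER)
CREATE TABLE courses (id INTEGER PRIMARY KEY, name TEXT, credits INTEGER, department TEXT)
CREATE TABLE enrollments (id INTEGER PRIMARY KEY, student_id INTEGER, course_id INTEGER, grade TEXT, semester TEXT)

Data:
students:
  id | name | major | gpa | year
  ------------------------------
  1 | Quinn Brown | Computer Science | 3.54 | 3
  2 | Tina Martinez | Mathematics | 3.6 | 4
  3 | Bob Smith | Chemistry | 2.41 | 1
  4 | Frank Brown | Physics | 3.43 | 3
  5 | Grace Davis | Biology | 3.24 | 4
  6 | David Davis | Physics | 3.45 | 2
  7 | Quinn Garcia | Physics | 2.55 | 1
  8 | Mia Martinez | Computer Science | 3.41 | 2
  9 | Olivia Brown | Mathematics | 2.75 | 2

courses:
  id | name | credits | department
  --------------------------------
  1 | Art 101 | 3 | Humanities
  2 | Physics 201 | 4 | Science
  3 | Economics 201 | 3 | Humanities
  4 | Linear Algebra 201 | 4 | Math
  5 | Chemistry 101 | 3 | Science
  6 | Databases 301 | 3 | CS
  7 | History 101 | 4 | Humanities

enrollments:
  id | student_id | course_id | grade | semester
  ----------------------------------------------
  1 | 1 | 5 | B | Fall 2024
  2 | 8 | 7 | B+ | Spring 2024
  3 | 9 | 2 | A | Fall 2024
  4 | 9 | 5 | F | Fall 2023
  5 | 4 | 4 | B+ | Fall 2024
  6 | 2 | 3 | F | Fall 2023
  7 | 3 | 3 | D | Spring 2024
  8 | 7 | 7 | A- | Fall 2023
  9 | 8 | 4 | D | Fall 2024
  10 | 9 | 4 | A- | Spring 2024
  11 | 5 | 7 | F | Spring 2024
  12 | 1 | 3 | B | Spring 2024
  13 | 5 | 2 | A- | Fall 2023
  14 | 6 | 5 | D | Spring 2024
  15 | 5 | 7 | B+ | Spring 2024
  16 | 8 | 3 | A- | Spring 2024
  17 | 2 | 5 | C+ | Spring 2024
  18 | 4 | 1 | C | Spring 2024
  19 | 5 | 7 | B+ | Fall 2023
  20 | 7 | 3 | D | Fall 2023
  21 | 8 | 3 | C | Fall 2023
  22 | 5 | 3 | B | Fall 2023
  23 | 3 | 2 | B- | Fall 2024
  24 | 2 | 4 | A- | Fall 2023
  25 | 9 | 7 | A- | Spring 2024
SELECT name, gpa FROM students WHERE gpa < 2.92

Execution result:
name | gpa
Bob Smith | 2.41
Quinn Garcia | 2.55
Olivia Brown | 2.75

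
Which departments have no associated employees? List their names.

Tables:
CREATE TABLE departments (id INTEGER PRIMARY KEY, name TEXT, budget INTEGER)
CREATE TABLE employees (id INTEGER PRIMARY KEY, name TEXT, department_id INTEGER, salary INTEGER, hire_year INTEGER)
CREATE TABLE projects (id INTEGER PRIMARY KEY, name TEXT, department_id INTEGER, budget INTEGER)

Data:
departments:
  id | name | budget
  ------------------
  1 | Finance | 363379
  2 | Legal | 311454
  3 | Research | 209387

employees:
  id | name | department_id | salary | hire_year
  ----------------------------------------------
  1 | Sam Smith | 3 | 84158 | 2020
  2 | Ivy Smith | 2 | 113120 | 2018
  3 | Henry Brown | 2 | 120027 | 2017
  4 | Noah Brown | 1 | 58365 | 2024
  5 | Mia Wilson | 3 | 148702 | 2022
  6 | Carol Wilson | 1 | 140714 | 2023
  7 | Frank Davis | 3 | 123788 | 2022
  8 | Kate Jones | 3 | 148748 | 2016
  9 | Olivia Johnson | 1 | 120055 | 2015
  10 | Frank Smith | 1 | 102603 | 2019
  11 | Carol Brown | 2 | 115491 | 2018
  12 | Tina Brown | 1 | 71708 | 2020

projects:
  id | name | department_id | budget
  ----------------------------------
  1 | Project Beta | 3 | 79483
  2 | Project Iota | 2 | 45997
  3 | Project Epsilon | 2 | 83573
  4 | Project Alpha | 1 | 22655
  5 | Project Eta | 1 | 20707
SELECT p.name FROM departments p LEFT JOIN employees c ON c.department_id = p.id WHERE c.id IS NULL

Execution result:
(no rows)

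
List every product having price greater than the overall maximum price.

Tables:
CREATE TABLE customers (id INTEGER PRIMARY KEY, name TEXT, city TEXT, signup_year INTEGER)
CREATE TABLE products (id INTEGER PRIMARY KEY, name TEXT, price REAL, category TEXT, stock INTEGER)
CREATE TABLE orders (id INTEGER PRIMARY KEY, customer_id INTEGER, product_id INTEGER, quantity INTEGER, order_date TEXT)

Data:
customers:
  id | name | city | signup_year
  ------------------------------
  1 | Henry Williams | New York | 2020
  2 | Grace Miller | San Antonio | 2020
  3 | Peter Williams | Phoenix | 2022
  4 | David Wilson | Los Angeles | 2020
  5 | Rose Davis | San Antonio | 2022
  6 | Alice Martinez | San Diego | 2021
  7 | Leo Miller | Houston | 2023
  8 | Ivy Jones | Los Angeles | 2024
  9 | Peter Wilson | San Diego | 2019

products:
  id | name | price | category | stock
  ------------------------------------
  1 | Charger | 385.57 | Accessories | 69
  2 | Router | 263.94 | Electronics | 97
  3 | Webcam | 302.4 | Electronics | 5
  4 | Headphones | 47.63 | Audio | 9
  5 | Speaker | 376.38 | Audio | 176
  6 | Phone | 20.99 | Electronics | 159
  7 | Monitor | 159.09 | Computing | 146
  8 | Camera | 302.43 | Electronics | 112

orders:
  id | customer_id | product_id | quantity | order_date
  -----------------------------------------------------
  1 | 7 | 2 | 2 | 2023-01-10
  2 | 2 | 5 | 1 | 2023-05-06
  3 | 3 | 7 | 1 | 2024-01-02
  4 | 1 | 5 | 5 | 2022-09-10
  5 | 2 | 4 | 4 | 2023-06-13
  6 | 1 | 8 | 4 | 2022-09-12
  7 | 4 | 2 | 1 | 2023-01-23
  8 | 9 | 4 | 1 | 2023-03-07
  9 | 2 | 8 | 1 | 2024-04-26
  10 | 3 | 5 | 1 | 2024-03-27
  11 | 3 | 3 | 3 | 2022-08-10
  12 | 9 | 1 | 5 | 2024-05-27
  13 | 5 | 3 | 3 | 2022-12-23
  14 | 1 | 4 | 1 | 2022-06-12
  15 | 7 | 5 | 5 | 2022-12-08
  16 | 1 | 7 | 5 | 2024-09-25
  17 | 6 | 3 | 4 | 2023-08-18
SELECT name, price FROM products WHERE price > (SELECT MAX(price) FROM products)

Execution result:
(no rows)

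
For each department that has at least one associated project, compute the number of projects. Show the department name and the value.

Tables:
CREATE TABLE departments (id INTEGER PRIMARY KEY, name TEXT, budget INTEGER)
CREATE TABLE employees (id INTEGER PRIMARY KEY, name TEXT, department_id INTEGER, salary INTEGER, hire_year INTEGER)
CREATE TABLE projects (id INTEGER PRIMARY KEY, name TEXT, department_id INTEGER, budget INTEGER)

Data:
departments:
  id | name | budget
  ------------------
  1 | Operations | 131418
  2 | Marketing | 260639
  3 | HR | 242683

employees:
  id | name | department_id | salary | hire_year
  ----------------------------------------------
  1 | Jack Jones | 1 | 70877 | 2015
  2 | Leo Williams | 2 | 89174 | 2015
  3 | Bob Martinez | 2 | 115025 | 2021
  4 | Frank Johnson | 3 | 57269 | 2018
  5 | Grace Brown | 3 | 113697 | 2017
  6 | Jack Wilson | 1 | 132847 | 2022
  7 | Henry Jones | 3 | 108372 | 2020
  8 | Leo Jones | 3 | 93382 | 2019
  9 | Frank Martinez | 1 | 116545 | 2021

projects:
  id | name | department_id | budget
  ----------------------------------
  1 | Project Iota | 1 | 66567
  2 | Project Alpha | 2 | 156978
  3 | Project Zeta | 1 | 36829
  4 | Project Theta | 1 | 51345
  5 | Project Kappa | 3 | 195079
SELECT p.name, COUNT(*) AS n FROM projects c JOIN departments p ON c.department_id = p.id GROUP BY p.id, p.name

Execution result:
name | n
Operations | 3
Marketing | 1
HR | 1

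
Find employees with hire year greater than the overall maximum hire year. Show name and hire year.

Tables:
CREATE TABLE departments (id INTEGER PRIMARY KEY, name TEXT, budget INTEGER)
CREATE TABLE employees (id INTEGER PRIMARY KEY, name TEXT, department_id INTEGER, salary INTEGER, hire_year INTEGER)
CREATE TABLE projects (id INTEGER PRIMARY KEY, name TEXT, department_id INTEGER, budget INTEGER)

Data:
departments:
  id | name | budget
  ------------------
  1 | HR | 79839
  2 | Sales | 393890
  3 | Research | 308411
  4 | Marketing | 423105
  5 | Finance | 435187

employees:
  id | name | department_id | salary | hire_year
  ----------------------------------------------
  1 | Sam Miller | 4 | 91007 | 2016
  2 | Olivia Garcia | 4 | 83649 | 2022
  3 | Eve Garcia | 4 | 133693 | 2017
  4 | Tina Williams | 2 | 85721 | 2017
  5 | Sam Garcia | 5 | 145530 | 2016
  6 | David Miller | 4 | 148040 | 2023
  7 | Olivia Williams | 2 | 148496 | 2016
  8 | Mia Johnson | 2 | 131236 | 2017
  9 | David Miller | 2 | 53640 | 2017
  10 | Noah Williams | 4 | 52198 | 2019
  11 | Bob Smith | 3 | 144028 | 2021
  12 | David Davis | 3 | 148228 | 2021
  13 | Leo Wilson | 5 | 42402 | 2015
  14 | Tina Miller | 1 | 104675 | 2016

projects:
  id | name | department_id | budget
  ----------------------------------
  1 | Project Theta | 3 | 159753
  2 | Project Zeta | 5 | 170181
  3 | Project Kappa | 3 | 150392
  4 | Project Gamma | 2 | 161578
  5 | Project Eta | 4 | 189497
SELECT name, hire_year FROM employees WHERE hire_year > (SELECT MAX(hire_year) FROM employees)

Execution result:
(no rows)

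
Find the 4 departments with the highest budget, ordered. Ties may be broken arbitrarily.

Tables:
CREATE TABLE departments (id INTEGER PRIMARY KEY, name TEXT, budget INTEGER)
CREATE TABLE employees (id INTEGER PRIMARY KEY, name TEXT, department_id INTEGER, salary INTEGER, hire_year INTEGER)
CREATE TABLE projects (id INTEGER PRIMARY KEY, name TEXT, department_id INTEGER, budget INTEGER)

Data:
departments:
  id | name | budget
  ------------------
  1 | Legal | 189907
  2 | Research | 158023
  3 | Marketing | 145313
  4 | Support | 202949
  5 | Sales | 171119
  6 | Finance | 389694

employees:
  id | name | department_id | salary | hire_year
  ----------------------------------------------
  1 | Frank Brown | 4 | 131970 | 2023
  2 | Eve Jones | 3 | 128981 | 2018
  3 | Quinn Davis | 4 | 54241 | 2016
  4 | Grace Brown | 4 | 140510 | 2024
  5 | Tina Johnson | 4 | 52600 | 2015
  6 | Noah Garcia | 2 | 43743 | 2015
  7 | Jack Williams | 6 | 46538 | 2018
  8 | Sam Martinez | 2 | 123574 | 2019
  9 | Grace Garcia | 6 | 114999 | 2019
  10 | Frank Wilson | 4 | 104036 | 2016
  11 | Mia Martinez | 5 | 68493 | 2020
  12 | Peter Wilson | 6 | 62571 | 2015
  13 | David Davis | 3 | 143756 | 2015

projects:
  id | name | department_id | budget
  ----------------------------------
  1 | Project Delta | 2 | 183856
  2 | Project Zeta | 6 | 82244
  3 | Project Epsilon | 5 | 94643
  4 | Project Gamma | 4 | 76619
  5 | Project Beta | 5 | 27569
SELECT name, budget FROM departments ORDER BY budget DESC LIMIT 4

Execution result:
name | budget
Finance | 389694
Support | 202949
Legal | 189907
Sales | 171119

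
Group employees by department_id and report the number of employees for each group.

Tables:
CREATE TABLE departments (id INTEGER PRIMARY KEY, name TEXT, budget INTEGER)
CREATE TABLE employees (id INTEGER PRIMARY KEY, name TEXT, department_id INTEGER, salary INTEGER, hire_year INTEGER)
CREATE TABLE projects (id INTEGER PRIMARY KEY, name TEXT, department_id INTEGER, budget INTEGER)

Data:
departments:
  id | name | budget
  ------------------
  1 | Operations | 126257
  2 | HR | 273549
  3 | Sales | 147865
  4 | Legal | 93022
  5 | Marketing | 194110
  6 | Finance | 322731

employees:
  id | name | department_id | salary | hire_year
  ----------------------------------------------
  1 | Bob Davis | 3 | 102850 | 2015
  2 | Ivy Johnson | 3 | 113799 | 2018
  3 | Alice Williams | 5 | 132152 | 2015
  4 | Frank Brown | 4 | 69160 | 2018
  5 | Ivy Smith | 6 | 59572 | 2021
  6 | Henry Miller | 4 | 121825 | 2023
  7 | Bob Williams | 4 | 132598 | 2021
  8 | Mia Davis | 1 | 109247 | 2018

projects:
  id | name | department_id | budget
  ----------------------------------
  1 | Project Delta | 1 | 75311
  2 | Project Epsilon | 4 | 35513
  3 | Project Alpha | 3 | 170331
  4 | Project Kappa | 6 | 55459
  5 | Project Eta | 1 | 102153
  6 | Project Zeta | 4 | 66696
SELECT department_id, COUNT(*) AS n FROM employees GROUP BY department_id

Execution result:
department_id | n
1 | 1
3 | 2
4 | 3
5 | 1
6 | 1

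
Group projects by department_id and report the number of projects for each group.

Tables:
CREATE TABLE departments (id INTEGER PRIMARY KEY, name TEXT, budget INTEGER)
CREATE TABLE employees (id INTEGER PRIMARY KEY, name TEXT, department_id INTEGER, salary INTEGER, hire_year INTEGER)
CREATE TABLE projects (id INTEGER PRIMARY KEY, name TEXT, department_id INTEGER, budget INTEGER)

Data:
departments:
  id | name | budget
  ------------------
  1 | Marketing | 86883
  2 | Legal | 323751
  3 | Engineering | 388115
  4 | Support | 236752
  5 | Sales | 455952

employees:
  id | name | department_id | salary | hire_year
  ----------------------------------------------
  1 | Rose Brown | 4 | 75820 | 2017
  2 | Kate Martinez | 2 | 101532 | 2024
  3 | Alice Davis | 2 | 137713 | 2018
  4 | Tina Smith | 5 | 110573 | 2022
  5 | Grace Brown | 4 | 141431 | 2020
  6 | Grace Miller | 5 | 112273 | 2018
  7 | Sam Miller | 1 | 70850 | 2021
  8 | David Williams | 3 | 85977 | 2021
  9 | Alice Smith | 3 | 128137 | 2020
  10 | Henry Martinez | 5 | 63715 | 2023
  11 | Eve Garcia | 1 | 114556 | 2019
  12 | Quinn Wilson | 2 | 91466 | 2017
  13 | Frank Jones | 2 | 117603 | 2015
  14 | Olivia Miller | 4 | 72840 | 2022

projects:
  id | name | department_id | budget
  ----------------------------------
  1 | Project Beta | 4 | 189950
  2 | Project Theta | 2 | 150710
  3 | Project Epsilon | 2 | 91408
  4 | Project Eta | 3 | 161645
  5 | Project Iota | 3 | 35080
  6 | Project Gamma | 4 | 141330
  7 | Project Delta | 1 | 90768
SELECT department_id, COUNT(*) AS n FROM projects GROUP BY department_id

Execution result:
department_id | n
1 | 1
2 | 2
3 | 2
4 | 2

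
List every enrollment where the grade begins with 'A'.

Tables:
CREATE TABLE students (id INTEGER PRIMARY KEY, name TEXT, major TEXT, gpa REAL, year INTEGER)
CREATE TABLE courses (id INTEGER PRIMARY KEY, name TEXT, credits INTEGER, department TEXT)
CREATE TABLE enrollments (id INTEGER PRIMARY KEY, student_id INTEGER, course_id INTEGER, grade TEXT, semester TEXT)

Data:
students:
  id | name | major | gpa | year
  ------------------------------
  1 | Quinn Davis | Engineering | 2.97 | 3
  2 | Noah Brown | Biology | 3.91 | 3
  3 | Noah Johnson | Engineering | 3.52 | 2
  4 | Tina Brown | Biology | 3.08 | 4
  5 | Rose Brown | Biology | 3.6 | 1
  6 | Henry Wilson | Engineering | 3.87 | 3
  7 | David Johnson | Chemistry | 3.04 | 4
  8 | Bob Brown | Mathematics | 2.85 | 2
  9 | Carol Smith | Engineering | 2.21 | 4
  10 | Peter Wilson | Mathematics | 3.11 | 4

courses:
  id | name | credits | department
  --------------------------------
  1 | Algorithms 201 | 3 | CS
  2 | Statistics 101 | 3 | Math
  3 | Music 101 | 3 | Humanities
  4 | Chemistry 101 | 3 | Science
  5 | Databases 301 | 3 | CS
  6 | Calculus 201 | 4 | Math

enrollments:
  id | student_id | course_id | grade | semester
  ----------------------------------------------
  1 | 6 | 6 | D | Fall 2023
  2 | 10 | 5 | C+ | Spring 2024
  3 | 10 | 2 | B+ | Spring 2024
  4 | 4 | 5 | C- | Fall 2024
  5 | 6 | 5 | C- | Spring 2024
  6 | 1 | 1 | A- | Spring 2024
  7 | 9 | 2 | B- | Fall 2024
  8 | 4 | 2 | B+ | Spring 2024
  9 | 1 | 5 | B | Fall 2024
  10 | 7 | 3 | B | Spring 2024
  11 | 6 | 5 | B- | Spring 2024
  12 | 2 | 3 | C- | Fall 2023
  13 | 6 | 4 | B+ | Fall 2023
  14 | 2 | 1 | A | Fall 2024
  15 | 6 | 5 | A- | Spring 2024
SELECT id, grade FROM enrollments WHERE grade LIKE 'A%'

Execution result:
id | grade
6 | A-
14 | A
15 | A-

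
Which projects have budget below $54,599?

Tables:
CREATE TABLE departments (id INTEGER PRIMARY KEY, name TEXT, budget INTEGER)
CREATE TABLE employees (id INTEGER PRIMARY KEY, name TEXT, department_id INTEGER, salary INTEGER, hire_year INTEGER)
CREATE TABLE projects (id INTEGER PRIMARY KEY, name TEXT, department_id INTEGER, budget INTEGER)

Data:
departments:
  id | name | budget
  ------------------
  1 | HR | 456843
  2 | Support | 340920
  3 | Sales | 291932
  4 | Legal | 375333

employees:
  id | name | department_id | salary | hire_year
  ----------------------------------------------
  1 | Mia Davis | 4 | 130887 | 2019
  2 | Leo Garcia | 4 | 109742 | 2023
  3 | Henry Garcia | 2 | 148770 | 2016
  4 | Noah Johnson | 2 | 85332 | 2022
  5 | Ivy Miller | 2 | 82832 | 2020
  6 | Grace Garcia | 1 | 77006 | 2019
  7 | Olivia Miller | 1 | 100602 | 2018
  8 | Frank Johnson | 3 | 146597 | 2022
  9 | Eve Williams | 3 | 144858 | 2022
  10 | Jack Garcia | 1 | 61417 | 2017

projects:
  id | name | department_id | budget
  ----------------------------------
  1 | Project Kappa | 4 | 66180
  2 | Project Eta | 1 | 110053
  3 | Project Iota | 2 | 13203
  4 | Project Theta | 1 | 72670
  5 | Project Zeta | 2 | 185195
SELECT name, budget FROM projects WHERE budget < 54599

Execution result:
name | budget
Project Iota | 13203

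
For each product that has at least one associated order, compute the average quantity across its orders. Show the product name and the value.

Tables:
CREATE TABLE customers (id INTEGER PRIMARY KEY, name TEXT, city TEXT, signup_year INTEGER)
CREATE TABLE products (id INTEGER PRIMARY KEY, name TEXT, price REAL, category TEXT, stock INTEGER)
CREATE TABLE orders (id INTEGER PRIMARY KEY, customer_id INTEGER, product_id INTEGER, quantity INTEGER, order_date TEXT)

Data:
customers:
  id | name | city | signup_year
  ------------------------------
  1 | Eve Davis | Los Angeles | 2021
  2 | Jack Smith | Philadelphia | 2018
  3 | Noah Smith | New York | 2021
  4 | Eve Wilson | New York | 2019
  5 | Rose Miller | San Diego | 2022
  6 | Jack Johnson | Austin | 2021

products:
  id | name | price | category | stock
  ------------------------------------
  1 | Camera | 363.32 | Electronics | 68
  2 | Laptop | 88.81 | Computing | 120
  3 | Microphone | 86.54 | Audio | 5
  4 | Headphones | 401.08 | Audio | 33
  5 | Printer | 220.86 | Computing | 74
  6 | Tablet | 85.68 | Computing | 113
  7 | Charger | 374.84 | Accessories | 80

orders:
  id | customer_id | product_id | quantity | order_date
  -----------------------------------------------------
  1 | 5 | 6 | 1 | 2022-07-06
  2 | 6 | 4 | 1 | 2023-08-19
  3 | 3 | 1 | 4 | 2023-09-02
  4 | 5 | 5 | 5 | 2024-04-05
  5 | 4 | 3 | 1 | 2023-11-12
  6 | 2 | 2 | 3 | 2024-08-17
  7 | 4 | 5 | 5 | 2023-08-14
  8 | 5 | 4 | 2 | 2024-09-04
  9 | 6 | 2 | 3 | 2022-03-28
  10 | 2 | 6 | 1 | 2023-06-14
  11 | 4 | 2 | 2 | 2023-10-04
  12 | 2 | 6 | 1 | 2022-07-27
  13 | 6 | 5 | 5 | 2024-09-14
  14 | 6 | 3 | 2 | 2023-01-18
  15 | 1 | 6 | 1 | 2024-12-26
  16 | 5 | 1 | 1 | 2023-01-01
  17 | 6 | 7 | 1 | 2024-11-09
SELECT p.name, AVG(c.quantity) AS avg_quantity FROM orders c JOIN products p ON c.product_id = p.id GROUP BY p.id, p.name

Execution result:
name | avg_quantity
Camera | 2.50
Laptop | 2.67
Microphone | 1.50
Headphones | 1.50
Printer | 5.00
Tablet | 1.00
Charger | 1.00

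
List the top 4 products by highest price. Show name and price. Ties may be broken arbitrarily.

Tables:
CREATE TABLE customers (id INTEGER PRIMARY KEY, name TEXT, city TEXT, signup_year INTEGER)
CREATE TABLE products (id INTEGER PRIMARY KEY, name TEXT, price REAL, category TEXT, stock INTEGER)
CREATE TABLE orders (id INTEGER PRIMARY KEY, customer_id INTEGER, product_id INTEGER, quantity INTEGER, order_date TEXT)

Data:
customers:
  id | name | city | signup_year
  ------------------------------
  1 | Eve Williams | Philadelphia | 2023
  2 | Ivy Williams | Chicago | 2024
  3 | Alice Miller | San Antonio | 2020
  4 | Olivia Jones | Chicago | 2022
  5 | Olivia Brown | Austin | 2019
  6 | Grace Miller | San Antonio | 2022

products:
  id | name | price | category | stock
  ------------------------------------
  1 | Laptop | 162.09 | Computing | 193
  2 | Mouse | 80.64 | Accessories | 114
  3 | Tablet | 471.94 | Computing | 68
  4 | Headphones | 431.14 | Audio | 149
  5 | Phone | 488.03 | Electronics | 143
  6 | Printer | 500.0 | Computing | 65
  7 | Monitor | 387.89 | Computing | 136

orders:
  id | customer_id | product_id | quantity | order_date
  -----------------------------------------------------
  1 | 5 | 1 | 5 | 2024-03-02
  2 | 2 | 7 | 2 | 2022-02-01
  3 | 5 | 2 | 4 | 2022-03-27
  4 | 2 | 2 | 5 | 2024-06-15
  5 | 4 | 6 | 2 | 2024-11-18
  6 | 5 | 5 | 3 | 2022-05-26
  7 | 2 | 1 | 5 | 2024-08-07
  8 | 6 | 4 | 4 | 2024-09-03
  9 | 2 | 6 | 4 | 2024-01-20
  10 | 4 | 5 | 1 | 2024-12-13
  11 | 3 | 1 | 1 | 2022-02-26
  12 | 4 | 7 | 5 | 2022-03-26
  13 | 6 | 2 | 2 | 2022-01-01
SELECT name, price FROM products ORDER BY price DESC LIMIT 4

Execution result:
name | price
Printer | 500.00
Phone | 488.03
Tablet | 471.94
Headphones | 431.14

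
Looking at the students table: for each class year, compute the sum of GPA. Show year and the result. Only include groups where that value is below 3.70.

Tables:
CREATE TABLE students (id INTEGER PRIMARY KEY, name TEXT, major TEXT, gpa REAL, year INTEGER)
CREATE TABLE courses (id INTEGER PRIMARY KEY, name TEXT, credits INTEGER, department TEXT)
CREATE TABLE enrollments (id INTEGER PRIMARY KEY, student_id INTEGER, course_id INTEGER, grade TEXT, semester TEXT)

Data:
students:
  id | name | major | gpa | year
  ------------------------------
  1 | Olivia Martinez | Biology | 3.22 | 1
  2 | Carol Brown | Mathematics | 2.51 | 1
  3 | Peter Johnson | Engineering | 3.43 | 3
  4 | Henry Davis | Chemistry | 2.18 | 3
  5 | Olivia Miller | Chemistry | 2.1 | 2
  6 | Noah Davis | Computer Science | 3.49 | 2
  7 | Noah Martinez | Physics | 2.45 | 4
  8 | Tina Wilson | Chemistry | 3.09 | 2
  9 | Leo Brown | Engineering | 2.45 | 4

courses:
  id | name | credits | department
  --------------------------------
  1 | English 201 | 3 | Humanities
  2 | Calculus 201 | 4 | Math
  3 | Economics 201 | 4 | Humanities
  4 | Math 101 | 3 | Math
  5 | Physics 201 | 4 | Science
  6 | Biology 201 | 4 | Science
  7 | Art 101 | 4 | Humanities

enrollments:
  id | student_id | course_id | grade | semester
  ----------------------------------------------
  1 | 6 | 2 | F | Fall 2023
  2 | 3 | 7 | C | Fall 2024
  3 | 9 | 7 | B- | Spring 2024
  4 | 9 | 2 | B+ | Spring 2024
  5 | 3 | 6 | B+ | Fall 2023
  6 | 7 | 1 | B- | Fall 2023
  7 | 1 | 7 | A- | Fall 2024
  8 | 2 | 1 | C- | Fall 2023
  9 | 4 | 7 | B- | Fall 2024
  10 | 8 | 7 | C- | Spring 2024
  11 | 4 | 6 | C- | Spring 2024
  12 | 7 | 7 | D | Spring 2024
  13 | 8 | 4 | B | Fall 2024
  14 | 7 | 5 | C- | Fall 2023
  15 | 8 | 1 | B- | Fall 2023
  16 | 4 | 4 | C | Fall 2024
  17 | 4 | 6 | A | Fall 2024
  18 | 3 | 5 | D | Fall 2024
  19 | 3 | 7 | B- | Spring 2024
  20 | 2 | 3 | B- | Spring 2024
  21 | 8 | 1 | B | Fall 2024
SELECT year, SUM(gpa) AS sum_gpa FROM students GROUP BY year HAVING SUM(gpa) < 3.7

Execution result:
(no rows)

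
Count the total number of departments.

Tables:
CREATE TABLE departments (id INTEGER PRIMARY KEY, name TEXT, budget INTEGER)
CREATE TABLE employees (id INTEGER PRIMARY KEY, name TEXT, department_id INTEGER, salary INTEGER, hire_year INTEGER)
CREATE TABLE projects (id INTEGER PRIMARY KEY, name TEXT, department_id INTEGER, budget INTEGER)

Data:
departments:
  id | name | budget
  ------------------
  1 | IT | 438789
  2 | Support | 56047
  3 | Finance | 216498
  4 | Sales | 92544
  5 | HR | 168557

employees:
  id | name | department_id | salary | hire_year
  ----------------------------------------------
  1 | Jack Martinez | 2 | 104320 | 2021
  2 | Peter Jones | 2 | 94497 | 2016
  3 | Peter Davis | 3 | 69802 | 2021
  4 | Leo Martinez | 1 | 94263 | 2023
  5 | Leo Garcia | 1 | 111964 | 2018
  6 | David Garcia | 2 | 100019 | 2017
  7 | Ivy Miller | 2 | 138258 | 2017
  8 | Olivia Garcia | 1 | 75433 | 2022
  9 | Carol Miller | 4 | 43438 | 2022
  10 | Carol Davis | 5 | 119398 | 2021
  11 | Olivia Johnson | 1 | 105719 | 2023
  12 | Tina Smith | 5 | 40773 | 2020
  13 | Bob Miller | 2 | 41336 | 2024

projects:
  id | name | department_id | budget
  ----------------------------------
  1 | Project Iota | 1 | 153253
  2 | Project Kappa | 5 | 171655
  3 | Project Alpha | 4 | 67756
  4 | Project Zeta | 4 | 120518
SELECT COUNT(*) FROM departments

Execution result:
5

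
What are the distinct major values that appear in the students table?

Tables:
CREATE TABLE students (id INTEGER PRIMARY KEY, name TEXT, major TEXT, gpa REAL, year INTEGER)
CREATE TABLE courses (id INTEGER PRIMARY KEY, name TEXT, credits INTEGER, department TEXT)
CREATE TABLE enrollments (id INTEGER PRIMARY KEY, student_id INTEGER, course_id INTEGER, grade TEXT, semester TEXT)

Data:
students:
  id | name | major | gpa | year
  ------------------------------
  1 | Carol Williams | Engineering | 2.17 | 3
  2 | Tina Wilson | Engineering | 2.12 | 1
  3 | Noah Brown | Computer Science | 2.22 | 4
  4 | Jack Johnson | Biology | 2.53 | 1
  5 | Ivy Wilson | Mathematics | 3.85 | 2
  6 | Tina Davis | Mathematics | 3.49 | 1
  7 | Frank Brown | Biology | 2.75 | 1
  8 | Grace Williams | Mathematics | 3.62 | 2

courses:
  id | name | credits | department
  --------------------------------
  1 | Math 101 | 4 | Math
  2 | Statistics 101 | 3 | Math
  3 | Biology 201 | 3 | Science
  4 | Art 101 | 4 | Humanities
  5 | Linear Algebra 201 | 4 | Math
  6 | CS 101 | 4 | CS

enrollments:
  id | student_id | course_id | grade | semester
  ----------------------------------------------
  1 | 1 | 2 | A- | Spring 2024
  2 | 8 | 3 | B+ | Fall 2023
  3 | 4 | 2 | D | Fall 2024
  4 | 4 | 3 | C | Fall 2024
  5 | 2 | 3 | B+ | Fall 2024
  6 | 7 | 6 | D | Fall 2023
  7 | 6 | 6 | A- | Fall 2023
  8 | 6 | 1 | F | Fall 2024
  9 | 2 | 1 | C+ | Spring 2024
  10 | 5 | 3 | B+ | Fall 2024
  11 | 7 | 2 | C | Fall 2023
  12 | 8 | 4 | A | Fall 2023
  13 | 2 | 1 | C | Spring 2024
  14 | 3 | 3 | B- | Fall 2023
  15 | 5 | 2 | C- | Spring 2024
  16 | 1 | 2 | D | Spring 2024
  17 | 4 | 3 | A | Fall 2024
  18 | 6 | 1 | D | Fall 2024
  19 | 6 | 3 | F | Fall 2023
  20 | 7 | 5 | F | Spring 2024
SELECT DISTINCT major FROM students

Execution result:
major
Engineering
Computer Science
Biology
Mathematics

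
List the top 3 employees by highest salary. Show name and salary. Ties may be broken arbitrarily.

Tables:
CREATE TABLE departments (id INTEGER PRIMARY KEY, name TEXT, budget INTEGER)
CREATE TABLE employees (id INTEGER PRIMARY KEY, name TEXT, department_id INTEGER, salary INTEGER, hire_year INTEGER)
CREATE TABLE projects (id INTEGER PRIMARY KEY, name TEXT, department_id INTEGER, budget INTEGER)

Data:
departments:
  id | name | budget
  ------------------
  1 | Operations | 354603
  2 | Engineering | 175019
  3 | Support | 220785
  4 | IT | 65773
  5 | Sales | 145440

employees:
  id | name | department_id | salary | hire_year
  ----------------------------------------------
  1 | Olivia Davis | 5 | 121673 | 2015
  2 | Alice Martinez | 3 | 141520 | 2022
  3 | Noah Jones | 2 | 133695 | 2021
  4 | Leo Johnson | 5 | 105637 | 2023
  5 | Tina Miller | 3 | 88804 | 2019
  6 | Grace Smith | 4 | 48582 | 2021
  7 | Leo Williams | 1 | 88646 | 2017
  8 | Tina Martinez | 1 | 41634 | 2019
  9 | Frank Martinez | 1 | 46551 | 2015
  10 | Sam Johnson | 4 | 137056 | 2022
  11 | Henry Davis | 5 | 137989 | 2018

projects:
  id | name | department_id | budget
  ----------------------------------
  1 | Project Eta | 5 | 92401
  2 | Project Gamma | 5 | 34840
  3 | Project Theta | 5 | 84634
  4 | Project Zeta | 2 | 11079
SELECT name, salary FROM employees ORDER BY salary DESC LIMIT 3

Execution result:
name | salary
Alice Martinez | 141520
Henry Davis | 137989
Sam Johnson | 137056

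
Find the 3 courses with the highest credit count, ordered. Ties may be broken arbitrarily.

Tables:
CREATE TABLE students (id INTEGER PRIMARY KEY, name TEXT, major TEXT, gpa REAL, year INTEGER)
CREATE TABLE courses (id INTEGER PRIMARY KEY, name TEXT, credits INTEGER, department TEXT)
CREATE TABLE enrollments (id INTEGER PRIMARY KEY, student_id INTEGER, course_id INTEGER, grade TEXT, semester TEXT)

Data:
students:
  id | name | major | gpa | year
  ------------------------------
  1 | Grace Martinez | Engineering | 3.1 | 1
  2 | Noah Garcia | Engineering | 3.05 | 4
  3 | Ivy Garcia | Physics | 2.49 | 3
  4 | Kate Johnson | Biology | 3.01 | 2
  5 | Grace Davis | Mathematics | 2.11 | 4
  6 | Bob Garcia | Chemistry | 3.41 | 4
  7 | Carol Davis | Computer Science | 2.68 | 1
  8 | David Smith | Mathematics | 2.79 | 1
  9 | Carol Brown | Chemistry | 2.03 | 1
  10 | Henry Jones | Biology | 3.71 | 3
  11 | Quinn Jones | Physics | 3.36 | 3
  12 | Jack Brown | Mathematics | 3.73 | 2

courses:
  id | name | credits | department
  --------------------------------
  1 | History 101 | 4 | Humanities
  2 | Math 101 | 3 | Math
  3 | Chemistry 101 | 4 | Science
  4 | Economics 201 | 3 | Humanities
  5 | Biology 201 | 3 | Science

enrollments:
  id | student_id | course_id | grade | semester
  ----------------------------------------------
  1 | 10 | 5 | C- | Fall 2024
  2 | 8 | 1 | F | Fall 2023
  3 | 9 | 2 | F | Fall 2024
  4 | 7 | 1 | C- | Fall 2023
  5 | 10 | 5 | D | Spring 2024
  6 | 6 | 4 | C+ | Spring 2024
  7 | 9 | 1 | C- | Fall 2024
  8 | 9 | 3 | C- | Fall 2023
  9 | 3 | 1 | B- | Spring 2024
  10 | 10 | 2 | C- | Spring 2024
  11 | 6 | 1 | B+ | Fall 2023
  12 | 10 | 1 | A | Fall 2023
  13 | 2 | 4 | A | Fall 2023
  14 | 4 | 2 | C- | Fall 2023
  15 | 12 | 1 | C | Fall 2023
SELECT name, credits FROM courses ORDER BY credits DESC LIMIT 3

Execution result:
name | credits
History 101 | 4
Chemistry 101 | 4
Math 101 | 3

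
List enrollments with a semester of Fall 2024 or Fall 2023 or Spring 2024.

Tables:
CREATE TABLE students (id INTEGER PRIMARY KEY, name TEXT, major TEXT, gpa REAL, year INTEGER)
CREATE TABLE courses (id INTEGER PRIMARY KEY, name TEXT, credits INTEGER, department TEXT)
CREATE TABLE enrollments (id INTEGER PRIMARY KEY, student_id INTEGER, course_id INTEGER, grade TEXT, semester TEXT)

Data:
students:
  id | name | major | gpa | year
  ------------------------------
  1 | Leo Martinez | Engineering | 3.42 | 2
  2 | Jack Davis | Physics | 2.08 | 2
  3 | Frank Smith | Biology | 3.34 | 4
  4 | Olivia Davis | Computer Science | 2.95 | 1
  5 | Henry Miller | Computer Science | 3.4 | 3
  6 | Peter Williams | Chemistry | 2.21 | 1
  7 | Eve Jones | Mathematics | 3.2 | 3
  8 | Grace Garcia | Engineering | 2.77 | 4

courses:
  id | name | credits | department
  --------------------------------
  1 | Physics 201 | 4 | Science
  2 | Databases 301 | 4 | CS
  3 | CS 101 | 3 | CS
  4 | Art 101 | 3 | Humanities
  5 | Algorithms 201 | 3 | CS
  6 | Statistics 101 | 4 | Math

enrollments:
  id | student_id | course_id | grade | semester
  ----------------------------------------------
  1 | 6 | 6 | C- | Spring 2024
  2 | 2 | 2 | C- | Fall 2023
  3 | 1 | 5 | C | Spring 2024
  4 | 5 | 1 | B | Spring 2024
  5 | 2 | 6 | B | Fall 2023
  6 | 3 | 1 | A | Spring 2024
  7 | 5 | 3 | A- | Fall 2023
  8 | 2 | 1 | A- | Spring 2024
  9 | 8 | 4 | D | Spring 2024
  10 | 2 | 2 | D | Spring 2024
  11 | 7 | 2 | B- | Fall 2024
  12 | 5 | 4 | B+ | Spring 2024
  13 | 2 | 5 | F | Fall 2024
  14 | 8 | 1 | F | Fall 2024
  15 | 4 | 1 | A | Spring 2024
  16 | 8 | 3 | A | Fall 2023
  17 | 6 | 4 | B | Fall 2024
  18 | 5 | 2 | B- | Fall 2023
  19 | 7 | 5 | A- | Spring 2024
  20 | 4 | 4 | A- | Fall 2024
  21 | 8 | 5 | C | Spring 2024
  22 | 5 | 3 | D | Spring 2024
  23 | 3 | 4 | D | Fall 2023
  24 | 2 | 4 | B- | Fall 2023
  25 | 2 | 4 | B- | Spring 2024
SELECT id, semester FROM enrollments WHERE semester IN ('Fall 2024', 'Fall 2023', 'Spring 2024')

Execution result:
id | semester
1 | Spring 2024
2 | Fall 2023
3 | Spring 2024
4 | Spring 2024
5 | Fall 2023
6 | Spring 2024
7 | Fall 2023
8 | Spring 2024
9 | Spring 2024
10 | Spring 2024
11 | Fall 2024
12 | Spring 2024
13 | Fall 2024
14 | Fall 2024
15 | Spring 2024
16 | Fall 2023
17 | Fall 2024
18 | Fall 2023
19 | Spring 2024
20 | Fall 2024
21 | Spring 2024
22 | Spring 2024
23 | Fall 2023
24 | Fall 2023
25 | Spring 2024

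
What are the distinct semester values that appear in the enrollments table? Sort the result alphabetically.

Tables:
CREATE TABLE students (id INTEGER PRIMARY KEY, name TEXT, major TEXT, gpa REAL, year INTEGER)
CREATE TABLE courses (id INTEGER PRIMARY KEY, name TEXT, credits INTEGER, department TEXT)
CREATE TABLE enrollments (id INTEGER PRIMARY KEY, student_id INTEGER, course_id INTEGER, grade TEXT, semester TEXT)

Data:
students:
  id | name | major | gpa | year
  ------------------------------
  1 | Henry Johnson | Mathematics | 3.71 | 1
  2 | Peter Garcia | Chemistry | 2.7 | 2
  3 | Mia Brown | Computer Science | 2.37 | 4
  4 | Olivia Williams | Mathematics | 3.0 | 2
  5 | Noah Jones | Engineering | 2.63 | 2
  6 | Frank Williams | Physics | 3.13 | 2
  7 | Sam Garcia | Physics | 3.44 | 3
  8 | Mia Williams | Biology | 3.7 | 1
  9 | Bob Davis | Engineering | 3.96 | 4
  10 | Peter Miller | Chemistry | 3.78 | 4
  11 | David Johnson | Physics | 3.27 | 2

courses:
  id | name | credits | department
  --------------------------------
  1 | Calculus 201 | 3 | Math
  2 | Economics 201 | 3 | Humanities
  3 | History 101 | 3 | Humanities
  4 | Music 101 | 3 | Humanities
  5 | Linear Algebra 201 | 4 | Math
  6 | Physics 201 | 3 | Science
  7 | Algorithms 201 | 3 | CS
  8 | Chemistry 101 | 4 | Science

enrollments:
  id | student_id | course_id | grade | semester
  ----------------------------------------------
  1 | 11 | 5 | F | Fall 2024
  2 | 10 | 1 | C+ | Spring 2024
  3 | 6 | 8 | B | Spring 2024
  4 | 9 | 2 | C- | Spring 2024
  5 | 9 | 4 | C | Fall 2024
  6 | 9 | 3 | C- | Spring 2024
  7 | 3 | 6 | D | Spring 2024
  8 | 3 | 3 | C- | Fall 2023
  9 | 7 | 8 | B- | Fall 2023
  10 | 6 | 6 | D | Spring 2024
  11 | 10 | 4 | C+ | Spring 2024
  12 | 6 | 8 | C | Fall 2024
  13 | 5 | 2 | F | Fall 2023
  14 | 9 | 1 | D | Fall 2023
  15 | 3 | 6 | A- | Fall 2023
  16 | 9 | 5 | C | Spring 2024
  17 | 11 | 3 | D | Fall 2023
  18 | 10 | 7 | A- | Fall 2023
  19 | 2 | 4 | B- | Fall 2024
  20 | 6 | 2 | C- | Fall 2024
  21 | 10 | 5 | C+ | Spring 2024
SELECT DISTINCT semester FROM enrollments ORDER BY semester

Execution result:
semester
Fall 2023
Fall 2024
Spring 2024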